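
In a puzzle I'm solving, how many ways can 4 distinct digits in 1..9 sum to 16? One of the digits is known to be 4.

4

4 distinct digits from 1–9 sum between 10 and 30.
Keeping only sets containing 4.
Enumerating: {1,2,4,9}, {1,3,4,8}, {1,4,5,6}, {2,3,4,7}.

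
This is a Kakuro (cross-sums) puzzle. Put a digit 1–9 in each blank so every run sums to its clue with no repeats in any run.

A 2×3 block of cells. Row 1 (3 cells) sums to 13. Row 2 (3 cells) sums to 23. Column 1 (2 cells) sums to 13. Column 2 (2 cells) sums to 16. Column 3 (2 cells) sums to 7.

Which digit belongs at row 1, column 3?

23 in 3 cells must be {6,8,9}; 16 in 2 cells must be {7,9}.
The 23 across and the 16 down share only 9, so (2,2) = 9.
Given what's placed, (2,3) must be 6 to fit the 23 across and 7 down.
(1,2) = 16 − 9 = 7 completes the 16 down.
(1,3) = 7 − 6 = 1 completes the 7 down.
(2,1) = 23 − 15 = 8 completes the 23 across.
(1,1) = 13 − 8 = 5 completes the 13 across.

1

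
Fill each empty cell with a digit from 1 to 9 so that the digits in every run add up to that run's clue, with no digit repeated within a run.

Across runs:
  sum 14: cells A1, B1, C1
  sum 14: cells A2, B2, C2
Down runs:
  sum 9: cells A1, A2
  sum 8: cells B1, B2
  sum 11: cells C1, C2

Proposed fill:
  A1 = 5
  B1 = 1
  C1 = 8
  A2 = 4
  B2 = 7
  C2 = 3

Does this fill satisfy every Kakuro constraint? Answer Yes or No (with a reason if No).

Yes

Across: 5+1+8=14; 4+7+3=14. Down: 5+4=9; 1+7=8; 8+3=11. No digit repeats within any run.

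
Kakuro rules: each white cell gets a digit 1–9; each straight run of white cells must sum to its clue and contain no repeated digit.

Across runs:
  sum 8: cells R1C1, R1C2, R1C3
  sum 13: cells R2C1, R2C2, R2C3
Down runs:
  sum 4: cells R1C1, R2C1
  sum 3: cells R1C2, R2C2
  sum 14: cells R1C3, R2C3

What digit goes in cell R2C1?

4 in 2 cells must be {1,3}; 3 in 2 cells must be {1,2}.
The 8 across and the 14 down share only 5, so R1C3 = 5.
R2C3 = 14 − 5 = 9 completes the 14 down.
Given what's placed, R1C1 must be 1 to fit the 8 across and 4 down.
R1C2 = 8 − 6 = 2 completes the 8 across.
R2C1 = 4 − 1 = 3 completes the 4 down.
R2C2 = 13 − 12 = 1 completes the 13 across.

3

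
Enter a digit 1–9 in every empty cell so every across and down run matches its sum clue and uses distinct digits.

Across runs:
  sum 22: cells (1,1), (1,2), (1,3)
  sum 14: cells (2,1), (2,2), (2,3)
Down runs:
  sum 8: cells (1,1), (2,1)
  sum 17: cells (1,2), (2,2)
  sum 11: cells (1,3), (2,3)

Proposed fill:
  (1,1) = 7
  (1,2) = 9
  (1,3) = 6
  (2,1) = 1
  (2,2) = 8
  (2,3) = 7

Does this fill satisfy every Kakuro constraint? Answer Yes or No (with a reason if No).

No — the across run (2,1)–(2,3) sums to 16, not 14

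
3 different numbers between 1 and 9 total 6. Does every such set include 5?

No

The only way to make 6 from 3 distinct digits is {1,2,3}, which does not contain 5.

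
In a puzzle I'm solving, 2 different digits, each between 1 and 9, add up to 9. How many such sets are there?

4

2 distinct digits from 1–9 sum between 3 and 17.
Enumerating: {1,8}, {2,7}, {3,6}, {4,5}.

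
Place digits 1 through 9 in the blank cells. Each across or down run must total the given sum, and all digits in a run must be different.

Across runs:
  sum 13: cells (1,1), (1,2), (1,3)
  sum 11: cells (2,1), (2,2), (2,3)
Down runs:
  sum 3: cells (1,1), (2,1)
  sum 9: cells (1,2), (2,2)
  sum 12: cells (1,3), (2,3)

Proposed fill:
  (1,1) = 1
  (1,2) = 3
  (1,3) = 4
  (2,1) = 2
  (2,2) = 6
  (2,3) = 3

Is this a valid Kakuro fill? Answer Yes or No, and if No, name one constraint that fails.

No — the down run (1,3)–(2,3) sums to 7, not 12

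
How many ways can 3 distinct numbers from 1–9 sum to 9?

3 distinct digits from 1–9 sum between 6 and 24.
Enumerating: {1,2,6}, {1,3,5}, {2,3,4}.

3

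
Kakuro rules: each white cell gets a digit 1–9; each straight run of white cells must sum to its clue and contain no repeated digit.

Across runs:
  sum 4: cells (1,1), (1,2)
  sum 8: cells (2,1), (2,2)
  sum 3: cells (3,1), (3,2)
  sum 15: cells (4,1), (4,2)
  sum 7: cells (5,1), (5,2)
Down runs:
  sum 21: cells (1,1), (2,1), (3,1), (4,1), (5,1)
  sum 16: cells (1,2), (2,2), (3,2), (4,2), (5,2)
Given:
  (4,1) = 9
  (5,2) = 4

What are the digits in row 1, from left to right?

1 3

4 in 2 cells must be {1,3}; 3 in 2 cells must be {1,2}; 16 in 5 cells must be {1,2,3,4,6}.
(4,2) = 15 − 9 = 6 completes the 15 across.
(5,1) = 7 − 4 = 3 completes the 7 across.
Given what's placed, (1,1) must be 1 to fit the 4 across and 21 down.
(1,2) = 4 − 1 = 3 completes the 4 across.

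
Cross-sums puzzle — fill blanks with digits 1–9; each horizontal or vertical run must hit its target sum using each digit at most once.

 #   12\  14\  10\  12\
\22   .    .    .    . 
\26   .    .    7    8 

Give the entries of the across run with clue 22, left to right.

7 8 3 4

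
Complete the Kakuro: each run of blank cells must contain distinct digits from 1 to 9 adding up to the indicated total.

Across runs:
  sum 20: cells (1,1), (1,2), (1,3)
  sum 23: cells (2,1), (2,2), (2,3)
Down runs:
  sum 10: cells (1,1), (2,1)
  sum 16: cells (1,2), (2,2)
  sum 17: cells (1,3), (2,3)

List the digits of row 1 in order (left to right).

23 in 3 cells must be {6,8,9}; 16 in 2 cells must be {7,9}; 17 in 2 cells must be {8,9}.
The 23 across and the 16 down share only 9, so (2,2) = 9.
Given what's placed, (2,3) must be 8 to fit the 23 across and 17 down.
(1,2) = 16 − 9 = 7 completes the 16 down.
(1,3) = 17 − 8 = 9 completes the 17 down.
(2,1) = 23 − 17 = 6 completes the 23 across.
(1,1) = 20 − 16 = 4 completes the 20 across.

4 7 9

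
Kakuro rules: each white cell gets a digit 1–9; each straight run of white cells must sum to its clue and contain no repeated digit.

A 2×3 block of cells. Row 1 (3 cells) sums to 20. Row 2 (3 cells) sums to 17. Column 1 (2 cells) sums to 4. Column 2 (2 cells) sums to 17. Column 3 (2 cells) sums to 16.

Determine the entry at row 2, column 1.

1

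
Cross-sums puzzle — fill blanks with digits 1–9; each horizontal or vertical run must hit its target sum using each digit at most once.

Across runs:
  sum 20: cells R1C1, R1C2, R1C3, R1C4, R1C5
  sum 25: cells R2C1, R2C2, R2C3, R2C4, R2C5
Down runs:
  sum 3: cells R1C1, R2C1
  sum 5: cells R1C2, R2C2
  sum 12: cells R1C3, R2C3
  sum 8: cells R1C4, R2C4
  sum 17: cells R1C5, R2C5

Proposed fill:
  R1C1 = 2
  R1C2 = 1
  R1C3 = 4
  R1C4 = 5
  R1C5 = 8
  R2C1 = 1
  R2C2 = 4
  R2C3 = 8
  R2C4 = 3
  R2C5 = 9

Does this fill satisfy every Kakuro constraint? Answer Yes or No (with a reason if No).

Yes

Across: 2+1+4+5+8=20; 1+4+8+3+9=25. Down: 2+1=3; 1+4=5; 4+8=12; 5+3=8; 8+9=17. No digit repeats within any run.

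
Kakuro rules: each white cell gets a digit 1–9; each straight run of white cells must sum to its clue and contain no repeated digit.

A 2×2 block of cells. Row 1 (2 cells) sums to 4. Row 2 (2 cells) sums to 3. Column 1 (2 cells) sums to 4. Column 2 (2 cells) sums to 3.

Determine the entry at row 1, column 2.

4 in 2 cells must be {1,3}; 3 in 2 cells must be {1,2}.
The 4 across and the 3 down share only 1, so (1,2) = 1.
The 3 across and the 4 down share only 1, so (2,1) = 1.
(2,2) = 3 − 1 = 2 completes the 3 across.
(1,1) = 4 − 1 = 3 completes the 4 across.

1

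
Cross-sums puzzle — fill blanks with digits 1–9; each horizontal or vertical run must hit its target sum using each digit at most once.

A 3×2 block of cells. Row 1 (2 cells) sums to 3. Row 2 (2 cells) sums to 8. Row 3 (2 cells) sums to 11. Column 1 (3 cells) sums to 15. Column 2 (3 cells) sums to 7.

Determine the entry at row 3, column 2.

3 in 2 cells must be {1,2}; 7 in 3 cells must be {1,2,4}.
Nothing is forced directly, so branch on (3,2), whose candidates are 2 or 4. If (3,2) = 2: that forces (1,2) = 1, after which (2,2) would have to be in {1,2,3,5,6,7} for the 8 across but in {4} for the 7 down — contradiction. So (3,2) = 4.
(3,1) = 11 − 4 = 7 completes the 11 across.
Given what's placed, (1,1) must be 2 to fit the 3 across and 15 down.
(1,2) = 3 − 2 = 1 completes the 3 across.
(2,1) = 15 − 9 = 6 completes the 15 down.
(2,2) = 8 − 6 = 2 completes the 8 across.

4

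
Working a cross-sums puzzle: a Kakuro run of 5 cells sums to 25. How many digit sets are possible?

12

5 distinct digits from 1–9 sum between 15 and 35.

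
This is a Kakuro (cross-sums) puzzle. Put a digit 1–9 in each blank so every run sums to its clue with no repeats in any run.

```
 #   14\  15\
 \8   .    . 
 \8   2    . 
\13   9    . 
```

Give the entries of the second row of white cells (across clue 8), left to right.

R1C1 = 14 − 11 = 3 completes the 14 down.
R1C2 = 8 − 3 = 5 completes the 8 across.
R2C2 = 8 − 2 = 6 completes the 8 across.
R3C2 = 13 − 9 = 4 completes the 13 across.

2 6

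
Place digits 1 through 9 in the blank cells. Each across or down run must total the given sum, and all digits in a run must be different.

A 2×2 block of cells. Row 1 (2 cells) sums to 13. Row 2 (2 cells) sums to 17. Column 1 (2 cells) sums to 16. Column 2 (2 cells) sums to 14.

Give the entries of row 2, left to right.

17 in 2 cells must be {8,9}; 16 in 2 cells must be {7,9}.
The 17 across and the 16 down share only 9, so (2,1) = 9.
(2,2) = 17 − 9 = 8 completes the 17 across.
(1,1) = 16 − 9 = 7 completes the 16 down.
(1,2) = 13 − 7 = 6 completes the 13 across.

9 8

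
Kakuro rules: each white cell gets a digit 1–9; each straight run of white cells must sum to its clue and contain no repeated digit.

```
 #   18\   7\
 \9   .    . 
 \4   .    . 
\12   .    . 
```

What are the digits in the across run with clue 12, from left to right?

4 in 2 cells must be {1,3}; 7 in 3 cells must be {1,2,4}.
The 4 across and the 7 down share only 1, so R2C2 = 1.
Given what's placed, R3C2 must be 4 to fit the 12 across and 7 down.
R1C2 = 7 − 5 = 2 completes the 7 down.
R2C1 = 4 − 1 = 3 completes the 4 across.
R3C1 = 12 − 4 = 8 completes the 12 across.
R1C1 = 9 − 2 = 7 completes the 9 across.

8, 4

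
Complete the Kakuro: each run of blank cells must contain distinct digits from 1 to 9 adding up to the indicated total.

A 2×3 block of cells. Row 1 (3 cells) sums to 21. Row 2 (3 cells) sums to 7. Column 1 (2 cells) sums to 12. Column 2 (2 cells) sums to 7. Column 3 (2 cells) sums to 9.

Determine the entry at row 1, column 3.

7 in 3 cells must be {1,2,4}.
The 7 across and the 12 down share only 4, so (2,1) = 4.
(1,1) = 12 − 4 = 8 completes the 12 down.
Nothing is forced directly, so branch on (1,2), whose candidates are 4 or 6. If (1,2) = 4: then (1,3) would have to be in {9} for the 21 across but in {1,2,3,4,5,6,7,8} for the 9 down — contradiction. So (1,2) = 6.
(1,3) = 21 − 14 = 7 completes the 21 across.
(2,2) = 7 − 6 = 1 completes the 7 down.
(2,3) = 7 − 5 = 2 completes the 7 across.

7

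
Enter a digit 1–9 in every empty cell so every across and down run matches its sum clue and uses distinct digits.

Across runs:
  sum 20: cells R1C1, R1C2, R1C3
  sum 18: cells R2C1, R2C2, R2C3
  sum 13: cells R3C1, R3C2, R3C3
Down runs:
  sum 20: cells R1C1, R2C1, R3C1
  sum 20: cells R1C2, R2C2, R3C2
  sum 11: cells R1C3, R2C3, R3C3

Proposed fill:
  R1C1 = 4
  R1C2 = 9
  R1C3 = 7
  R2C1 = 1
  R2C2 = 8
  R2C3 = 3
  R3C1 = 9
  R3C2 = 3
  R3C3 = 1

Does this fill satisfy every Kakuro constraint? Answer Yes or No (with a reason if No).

No — the across run R2C1–R2C3 sums to 12, not 18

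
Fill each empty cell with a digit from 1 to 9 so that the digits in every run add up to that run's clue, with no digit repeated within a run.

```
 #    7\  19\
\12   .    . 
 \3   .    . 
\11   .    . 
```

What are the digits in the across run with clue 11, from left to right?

3 in 2 cells must be {1,2}; 7 in 3 cells must be {1,2,4}.
The 12 across and the 7 down share only 4, so R1C1 = 4.
R1C2 = 12 − 4 = 8 completes the 12 across.
Given what's placed, R2C2 must be 2 to fit the 3 across and 19 down.
R3C1 = 2: the only remaining digit allowed by both the 11 across and the 7 down.
R3C2 = 11 − 2 = 9 completes the 11 across.
R2C1 = 3 − 2 = 1 completes the 3 across.

2, 9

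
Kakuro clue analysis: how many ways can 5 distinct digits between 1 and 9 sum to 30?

6

5 distinct digits from 1–9 sum between 15 and 35.
Enumerating: {1,5,7,8,9}, {2,4,7,8,9}, {2,5,6,8,9}, {3,4,6,8,9}, {3,5,6,7,9}, {4,5,6,7,8}.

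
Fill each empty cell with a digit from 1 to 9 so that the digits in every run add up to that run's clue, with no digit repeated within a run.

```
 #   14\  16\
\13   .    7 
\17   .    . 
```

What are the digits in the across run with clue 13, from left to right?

17 in 2 cells must be {8,9}; 16 in 2 cells must be {7,9}.
R1C1 = 13 − 7 = 6 completes the 13 across.
R2C1 = 14 − 6 = 8 completes the 14 down.
R2C2 = 17 − 8 = 9 completes the 17 across.

6 7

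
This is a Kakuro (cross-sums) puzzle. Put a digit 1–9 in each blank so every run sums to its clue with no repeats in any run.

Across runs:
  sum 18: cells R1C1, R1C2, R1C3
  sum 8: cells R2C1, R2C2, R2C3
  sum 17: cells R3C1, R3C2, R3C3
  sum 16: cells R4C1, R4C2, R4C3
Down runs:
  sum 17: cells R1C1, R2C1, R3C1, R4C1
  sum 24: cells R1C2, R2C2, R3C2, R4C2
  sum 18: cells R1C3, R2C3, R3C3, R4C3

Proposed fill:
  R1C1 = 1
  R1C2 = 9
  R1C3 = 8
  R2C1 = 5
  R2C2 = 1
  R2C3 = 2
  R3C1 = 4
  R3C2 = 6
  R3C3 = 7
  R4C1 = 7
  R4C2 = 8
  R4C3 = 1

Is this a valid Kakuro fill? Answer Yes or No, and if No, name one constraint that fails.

Yes

Across: 1+9+8=18; 5+1+2=8; 4+6+7=17; 7+8+1=16. Down: 1+5+4+7=17; 9+1+6+8=24; 8+2+7+1=18. No digit repeats within any run.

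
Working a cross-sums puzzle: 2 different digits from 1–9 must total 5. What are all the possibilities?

{1,4}; {2,3}

2 distinct digits from 1–9 sum between 3 and 17.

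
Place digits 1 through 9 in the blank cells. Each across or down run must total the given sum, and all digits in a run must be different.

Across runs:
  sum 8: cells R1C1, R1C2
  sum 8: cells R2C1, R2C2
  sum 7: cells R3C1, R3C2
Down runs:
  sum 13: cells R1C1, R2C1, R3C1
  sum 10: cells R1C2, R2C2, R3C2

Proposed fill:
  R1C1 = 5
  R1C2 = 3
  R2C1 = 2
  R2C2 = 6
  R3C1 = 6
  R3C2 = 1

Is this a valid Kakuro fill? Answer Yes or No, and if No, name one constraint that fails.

Yes

Across: 5+3=8; 2+6=8; 6+1=7. Down: 5+2+6=13; 3+6+1=10. No digit repeats within any run.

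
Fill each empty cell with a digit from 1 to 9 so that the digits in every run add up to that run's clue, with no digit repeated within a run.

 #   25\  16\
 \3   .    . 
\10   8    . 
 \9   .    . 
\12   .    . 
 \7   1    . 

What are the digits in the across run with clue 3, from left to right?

3 in 2 cells must be {1,2}; 16 in 5 cells must be {1,2,3,4,6}.
Given what's placed, R1C1 must be 2 to fit the 3 across and 25 down.
R1C2 = 3 − 2 = 1 completes the 3 across.

2 1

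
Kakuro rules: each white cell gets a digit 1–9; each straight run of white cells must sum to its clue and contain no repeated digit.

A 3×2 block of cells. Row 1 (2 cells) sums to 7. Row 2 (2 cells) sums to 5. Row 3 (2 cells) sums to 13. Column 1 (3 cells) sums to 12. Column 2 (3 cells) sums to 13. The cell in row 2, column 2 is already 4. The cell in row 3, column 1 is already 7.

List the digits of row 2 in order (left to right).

1 4

(2,1) = 5 − 4 = 1 completes the 5 across.
(3,2) = 13 − 7 = 6 completes the 13 across.
(1,1) = 12 − 8 = 4 completes the 12 down.
(1,2) = 7 − 4 = 3 completes the 7 across.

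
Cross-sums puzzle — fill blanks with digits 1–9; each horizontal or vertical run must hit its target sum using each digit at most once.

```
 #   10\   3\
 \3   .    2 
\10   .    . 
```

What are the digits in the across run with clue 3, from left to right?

1 2

3 in 2 cells must be {1,2}.
R1C1 = 3 − 2 = 1 completes the 3 across.
R2C1 = 10 − 1 = 9 completes the 10 down.
R2C2 = 10 − 9 = 1 completes the 10 across.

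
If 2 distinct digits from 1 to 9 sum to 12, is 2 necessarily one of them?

No

Counterexample: {3,9} sums to 12 without using 2.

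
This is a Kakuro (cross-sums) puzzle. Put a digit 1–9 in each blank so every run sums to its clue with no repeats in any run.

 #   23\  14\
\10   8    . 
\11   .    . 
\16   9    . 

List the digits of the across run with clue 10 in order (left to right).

8 2

16 in 2 cells must be {7,9}; 23 in 3 cells must be {6,8,9}.
R1C2 = 10 − 8 = 2 completes the 10 across.
R2C1 = 23 − 17 = 6 completes the 23 down.
R2C2 = 11 − 6 = 5 completes the 11 across.
R3C2 = 16 − 9 = 7 completes the 16 across.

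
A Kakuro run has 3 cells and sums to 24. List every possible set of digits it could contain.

3 distinct digits from 1–9 sum between 6 and 24.
Only one set works: {7,8,9}.

{7,8,9}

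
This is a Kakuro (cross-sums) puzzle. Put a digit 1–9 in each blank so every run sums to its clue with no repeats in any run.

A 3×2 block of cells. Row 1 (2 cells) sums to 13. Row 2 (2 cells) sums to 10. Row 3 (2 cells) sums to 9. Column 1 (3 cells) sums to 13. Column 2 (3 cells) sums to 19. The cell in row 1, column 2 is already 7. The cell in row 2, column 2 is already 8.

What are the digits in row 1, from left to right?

(1,1) = 13 − 7 = 6 completes the 13 across.
(2,1) = 10 − 8 = 2 completes the 10 across.
(3,1) = 13 − 8 = 5 completes the 13 down.
(3,2) = 9 − 5 = 4 completes the 9 across.

6 7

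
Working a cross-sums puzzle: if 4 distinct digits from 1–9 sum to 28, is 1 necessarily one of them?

Counterexample: {4,7,8,9} sums to 28 without using 1.

No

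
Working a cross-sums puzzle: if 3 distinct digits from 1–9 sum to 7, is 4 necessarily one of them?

Yes

The only way to make 7 from 3 distinct digits is {1,2,4}, which contains 4.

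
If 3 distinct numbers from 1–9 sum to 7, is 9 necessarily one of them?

The only way to make 7 from 3 distinct digits is {1,2,4}, which does not contain 9.

No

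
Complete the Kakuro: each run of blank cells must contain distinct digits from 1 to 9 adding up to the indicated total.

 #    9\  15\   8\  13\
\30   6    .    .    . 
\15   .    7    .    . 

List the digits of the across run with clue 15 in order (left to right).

3 7 1 4

30 in 4 cells must be {6,7,8,9}.
R1C2 = 15 − 7 = 8 completes the 15 down.
Given what's placed, R1C3 must be 7 to fit the 30 across and 8 down.
R1C4 = 30 − 21 = 9 completes the 30 across.
R2C1 = 9 − 6 = 3 completes the 9 down.
R2C3 = 8 − 7 = 1 completes the 8 down.
R2C4 = 15 − 11 = 4 completes the 15 across.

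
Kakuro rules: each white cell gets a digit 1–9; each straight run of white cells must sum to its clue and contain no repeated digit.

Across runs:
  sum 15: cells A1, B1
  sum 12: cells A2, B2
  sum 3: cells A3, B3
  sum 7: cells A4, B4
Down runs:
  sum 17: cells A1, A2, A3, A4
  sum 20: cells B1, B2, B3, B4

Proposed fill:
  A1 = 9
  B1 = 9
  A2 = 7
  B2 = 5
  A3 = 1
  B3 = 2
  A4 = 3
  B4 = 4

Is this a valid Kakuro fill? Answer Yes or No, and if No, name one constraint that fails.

No — the across run A1–B1 sums to 18, not 15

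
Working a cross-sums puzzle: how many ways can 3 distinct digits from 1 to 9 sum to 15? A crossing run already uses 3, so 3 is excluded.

6

3 distinct digits from 1–9 sum between 6 and 24.
Dropping sets that contain 3.
Enumerating: {1,5,9}, {1,6,8}, {2,4,9}, {2,5,8}, {2,6,7}, {4,5,6}.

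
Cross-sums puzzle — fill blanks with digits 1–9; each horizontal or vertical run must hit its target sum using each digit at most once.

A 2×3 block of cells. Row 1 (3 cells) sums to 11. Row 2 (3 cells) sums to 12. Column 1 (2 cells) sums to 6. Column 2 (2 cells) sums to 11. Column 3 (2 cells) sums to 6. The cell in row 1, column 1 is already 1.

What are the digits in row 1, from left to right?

(2,1) = 6 − 1 = 5 completes the 6 down.
Nothing is forced directly, so branch on (2,3), whose candidates are 1 or 4. If (2,3) = 1: then (1,3) would have to be in {2,3,4,6,7,8} for the 11 across but in {5} for the 6 down — contradiction. So (2,3) = 4.
(1,3) = 6 − 4 = 2 completes the 6 down.
(2,2) = 12 − 9 = 3 completes the 12 across.
(1,2) = 11 − 3 = 8 completes the 11 across.

1 8 2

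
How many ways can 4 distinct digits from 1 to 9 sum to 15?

4 distinct digits from 1–9 sum between 10 and 30.
Enumerating: {1,2,3,9}, {1,2,4,8}, {1,2,5,7}, {1,3,4,7}, {1,3,5,6}, {2,3,4,6}.

6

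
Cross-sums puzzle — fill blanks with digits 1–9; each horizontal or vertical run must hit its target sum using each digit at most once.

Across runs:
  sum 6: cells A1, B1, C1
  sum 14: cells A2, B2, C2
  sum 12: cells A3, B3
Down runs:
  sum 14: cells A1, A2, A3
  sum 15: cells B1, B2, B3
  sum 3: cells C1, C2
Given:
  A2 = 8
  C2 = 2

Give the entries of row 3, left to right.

6 in 3 cells must be {1,2,3}; 3 in 2 cells must be {1,2}.
C1 = 3 − 2 = 1 completes the 3 down.
B2 = 14 − 10 = 4 completes the 14 across.
A1 = 2: the only remaining digit allowed by both the 6 across and the 14 down.
B1 = 6 − 3 = 3 completes the 6 across.
A3 = 14 − 10 = 4 completes the 14 down.
B3 = 12 − 4 = 8 completes the 12 across.

4 8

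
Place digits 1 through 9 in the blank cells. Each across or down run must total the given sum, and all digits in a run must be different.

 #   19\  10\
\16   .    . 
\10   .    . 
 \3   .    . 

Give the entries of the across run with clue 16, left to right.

16 in 2 cells must be {7,9}; 3 in 2 cells must be {1,2}.
The 16 across and the 10 down share only 7, so R1C2 = 7.
The 3 across and the 19 down share only 2, so R3C1 = 2.
R3C2 = 3 − 2 = 1 completes the 3 across.
R1C1 = 16 − 7 = 9 completes the 16 across.
R2C1 = 19 − 11 = 8 completes the 19 down.
R2C2 = 10 − 8 = 2 completes the 10 across.

9, 7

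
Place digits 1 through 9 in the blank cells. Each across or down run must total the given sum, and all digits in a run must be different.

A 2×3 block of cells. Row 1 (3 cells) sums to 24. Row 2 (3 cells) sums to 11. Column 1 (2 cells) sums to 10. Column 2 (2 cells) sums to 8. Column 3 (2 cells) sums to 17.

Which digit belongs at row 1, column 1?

24 in 3 cells must be {7,8,9}; 17 in 2 cells must be {8,9}.
The 24 across and the 8 down share only 7, so (1,2) = 7.
(2,2) = 8 − 7 = 1 completes the 8 down.
Given what's placed, (2,3) must be 8 to fit the 11 across and 17 down.
(1,3) = 17 − 8 = 9 completes the 17 down.
(2,1) = 11 − 9 = 2 completes the 11 across.
(1,1) = 24 − 16 = 8 completes the 24 across.

8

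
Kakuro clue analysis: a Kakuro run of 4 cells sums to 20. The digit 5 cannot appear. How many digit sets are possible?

8

4 distinct digits from 1–9 sum between 10 and 30.
Dropping sets that contain 5.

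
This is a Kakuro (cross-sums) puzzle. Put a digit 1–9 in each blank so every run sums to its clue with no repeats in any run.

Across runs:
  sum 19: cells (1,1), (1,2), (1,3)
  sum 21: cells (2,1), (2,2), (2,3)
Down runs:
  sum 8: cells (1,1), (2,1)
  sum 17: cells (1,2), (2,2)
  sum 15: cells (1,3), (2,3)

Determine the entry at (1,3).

8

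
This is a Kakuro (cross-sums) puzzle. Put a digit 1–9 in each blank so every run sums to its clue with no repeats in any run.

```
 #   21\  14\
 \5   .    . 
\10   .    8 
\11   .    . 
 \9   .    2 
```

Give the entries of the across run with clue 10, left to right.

2, 8

R2C1 = 10 − 8 = 2 completes the 10 across.
R3C2 = 3: the only remaining digit allowed by both the 11 across and the 14 down.
R4C1 = 9 − 2 = 7 completes the 9 across.
R1C2 = 14 − 13 = 1 completes the 14 down.
R3C1 = 11 − 3 = 8 completes the 11 across.
R1C1 = 5 − 1 = 4 completes the 5 across.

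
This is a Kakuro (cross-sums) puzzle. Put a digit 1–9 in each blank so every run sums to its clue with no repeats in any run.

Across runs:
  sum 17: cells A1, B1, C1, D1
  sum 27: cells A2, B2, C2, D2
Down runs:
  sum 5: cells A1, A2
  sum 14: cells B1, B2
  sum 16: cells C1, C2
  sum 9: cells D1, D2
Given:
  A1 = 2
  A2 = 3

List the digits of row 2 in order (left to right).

3 9 7 8

16 in 2 cells must be {7,9}.
Nothing is forced directly, so branch on D2, whose candidates are 7 or 8. If D2 = 7: then D1 would have to be in {1,3,4,5,6,7,8,9} for the 17 across but in {2} for the 9 down — contradiction. So D2 = 8.
D1 = 9 − 8 = 1 completes the 9 down.
B2 = 9: the only remaining digit allowed by both the 27 across and the 14 down.
C2 = 27 − 20 = 7 completes the 27 across.
B1 = 14 − 9 = 5 completes the 14 down.
C1 = 17 − 8 = 9 completes the 17 across.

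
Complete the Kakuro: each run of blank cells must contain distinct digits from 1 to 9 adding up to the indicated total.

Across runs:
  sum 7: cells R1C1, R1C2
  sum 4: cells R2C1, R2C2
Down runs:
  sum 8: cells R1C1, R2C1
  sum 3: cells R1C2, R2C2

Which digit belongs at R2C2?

1

4 in 2 cells must be {1,3}; 3 in 2 cells must be {1,2}.
The 4 across and the 3 down share only 1, so R2C2 = 1.
R1C2 = 3 − 1 = 2 completes the 3 down.
R2C1 = 4 − 1 = 3 completes the 4 across.
R1C1 = 7 − 2 = 5 completes the 7 across.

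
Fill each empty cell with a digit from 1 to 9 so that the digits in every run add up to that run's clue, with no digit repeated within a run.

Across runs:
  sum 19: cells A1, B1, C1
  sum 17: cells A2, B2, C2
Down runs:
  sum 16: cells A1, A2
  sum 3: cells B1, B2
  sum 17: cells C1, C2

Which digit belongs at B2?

16 in 2 cells must be {7,9}; 3 in 2 cells must be {1,2}; 17 in 2 cells must be {8,9}.
The 19 across and the 3 down share only 2, so B1 = 2.
B2 = 3 − 2 = 1 completes the 3 down.
Given what's placed, C2 must be 9 to fit the 17 across and 17 down.
A1 = 9: the only remaining digit allowed by both the 19 across and the 16 down.
C1 = 19 − 11 = 8 completes the 19 across.
A2 = 17 − 10 = 7 completes the 17 across.

1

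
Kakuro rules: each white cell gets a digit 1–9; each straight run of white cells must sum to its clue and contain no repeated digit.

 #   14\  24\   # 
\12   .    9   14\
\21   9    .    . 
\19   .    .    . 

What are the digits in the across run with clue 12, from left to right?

3 9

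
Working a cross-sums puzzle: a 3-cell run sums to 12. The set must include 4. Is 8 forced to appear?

Counterexample: {1,4,7} sums to 12 under that restriction without using 8.

No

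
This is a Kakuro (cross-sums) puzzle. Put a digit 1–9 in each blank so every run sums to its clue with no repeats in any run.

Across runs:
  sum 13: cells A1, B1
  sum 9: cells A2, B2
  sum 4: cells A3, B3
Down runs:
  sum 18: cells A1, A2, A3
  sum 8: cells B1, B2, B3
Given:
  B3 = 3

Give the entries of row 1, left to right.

9, 4

4 in 2 cells must be {1,3}.
B1 = 4: the only remaining digit allowed by both the 13 across and the 8 down.
B2 = 8 − 7 = 1 completes the 8 down.
A3 = 4 − 3 = 1 completes the 4 across.
A1 = 13 − 4 = 9 completes the 13 across.
A2 = 9 − 1 = 8 completes the 9 across.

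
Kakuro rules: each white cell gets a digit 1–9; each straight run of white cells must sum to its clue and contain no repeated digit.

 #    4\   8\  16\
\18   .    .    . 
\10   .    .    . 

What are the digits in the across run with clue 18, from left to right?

4 in 2 cells must be {1,3}; 16 in 2 cells must be {7,9}.
The 10 across and the 16 down share only 7, so R2C3 = 7.
R1C3 = 16 − 7 = 9 completes the 16 down.
Given what's placed, R2C1 must be 1 to fit the 10 across and 4 down.
R2C2 = 10 − 8 = 2 completes the 10 across.
R1C1 = 4 − 1 = 3 completes the 4 down.
R1C2 = 18 − 12 = 6 completes the 18 across.

3, 6, 9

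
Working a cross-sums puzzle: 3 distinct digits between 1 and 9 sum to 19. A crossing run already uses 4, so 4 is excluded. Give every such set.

{2,8,9}; {3,7,9}; {5,6,8}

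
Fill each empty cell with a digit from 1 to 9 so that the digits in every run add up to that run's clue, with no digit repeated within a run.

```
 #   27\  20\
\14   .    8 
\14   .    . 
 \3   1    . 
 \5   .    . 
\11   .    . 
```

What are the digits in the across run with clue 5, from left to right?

4 1

3 in 2 cells must be {1,2}.
R1C1 = 14 − 8 = 6 completes the 14 across.
R3C2 = 3 − 1 = 2 completes the 3 across.
Nothing is forced directly, so branch on R4C1, whose candidates are 3 or 4. If R4C1 = 3: then R4C2 would have to be in {2} for the 5 across but in {1,3,4,5,6} for the 20 down — contradiction. So R4C1 = 4.
R2C1 = 9: the only remaining digit allowed by both the 14 across and the 27 down.
R2C2 = 14 − 9 = 5 completes the 14 across.
R4C2 = 5 − 4 = 1 completes the 5 across.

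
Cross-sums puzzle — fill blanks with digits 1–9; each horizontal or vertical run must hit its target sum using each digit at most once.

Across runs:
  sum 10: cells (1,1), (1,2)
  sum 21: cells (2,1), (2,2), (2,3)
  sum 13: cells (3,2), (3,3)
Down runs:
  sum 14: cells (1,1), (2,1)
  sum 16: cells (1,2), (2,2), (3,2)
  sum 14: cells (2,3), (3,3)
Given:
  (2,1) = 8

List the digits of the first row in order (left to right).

6 4

(1,1) = 14 − 8 = 6 completes the 14 down.
(1,2) = 10 − 6 = 4 completes the 10 across.
Nothing is forced directly, so branch on (2,2), whose candidates are 7 or 9. If (2,2) = 9: then (2,3) would have to be in {4} for the 21 across but in {5,6,8,9} for the 14 down — contradiction. So (2,2) = 7.
(2,3) = 21 − 15 = 6 completes the 21 across.
(3,2) = 16 − 11 = 5 completes the 16 down.
(3,3) = 13 − 5 = 8 completes the 13 across.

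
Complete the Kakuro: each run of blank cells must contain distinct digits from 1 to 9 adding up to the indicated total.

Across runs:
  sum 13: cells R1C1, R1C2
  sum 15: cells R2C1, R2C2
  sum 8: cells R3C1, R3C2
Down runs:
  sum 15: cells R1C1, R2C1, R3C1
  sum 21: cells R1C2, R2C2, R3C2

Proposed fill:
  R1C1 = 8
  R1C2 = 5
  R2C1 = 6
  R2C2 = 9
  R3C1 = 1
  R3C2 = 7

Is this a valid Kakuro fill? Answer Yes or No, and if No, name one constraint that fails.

Yes

Across: 8+5=13; 6+9=15; 1+7=8. Down: 8+6+1=15; 5+9+7=21. No digit repeats within any run.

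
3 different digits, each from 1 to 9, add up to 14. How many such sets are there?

3 distinct digits from 1–9 sum between 6 and 24.

8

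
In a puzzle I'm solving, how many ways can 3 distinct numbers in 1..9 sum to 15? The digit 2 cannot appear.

5

3 distinct digits from 1–9 sum between 6 and 24.
Dropping sets that contain 2.
Enumerating: {1,5,9}, {1,6,8}, {3,4,8}, {3,5,7}, {4,5,6}.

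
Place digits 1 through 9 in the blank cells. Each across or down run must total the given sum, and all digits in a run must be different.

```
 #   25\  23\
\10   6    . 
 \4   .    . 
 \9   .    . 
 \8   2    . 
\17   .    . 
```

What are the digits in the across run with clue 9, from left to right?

4 in 2 cells must be {1,3}; 17 in 2 cells must be {8,9}.
R1C2 = 10 − 6 = 4 completes the 10 across.
R4C2 = 8 − 2 = 6 completes the 8 across.
No cell is forced outright now. R5C1 can only be 8 or 9 (the digits allowed by both its 17 across and its 25 down). If R5C1 = 8: then R2C1 would have to be in {1,3} for the 4 across but in {4,5} for the 25 down — contradiction. So R5C1 = 9.
R5C2 = 17 − 9 = 8 completes the 17 across.
Given what's placed, R2C2 must be 3 to fit the 4 across and 23 down.
R3C2 = 23 − 21 = 2 completes the 23 down.
R2C1 = 4 − 3 = 1 completes the 4 across.
R3C1 = 9 − 2 = 7 completes the 9 across.

7 2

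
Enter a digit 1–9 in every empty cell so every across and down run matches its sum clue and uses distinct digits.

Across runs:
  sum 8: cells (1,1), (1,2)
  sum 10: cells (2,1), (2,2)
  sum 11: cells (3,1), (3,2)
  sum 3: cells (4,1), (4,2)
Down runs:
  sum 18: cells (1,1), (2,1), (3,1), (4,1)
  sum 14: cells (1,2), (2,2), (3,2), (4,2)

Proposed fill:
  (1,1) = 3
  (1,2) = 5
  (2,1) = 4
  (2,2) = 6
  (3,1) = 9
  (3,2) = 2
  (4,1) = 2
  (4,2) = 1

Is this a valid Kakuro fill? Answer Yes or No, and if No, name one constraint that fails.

Across: 3+5=8; 4+6=10; 9+2=11; 2+1=3. Down: 3+4+9+2=18; 5+6+2+1=14. No digit repeats within any run.

Yes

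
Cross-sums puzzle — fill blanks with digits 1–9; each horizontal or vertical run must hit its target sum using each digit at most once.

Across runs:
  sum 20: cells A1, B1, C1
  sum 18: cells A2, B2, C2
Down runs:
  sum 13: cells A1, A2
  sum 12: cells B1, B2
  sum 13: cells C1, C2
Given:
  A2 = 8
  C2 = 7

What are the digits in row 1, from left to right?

A1 = 13 − 8 = 5 completes the 13 down.
C1 = 13 − 7 = 6 completes the 13 down.
B2 = 18 − 15 = 3 completes the 18 across.
B1 = 20 − 11 = 9 completes the 20 across.

5, 9, 6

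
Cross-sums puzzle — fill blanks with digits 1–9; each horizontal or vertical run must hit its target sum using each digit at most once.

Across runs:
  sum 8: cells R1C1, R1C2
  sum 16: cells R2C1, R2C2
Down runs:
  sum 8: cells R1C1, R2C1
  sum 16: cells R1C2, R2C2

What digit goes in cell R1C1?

1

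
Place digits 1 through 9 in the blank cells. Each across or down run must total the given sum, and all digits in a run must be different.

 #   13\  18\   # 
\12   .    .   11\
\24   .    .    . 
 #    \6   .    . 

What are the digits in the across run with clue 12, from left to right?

5 7

24 in 3 cells must be {7,8,9}.
Nothing is forced directly, so branch on R2C3, whose candidates are 7 or 8 or 9. If R2C3 = 8: then R3C3 would have to be in {1,2,4,5} for the 6 across but in {3} for the 11 down — contradiction. If R2C3 = 9: that forces R3C3 = 2, R3C2 = 4, R2C2 = 8, after which R1C2 would have to be in {3,4,5,7,8,9} for the 12 across but in {6} for the 18 down — contradiction. So R2C3 = 7.
R3C3 = 11 − 7 = 4 completes the 11 down.
R3C2 = 6 − 4 = 2 completes the 6 across.
R2C2 = 9: the only remaining digit allowed by both the 24 across and the 18 down.
R1C2 = 18 − 11 = 7 completes the 18 down.
R2C1 = 24 − 16 = 8 completes the 24 across.
R1C1 = 12 − 7 = 5 completes the 12 across.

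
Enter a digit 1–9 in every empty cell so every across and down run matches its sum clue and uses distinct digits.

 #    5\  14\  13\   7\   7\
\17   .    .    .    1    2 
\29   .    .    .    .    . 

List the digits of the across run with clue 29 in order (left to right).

2, 9, 7, 6, 5

R2C4 = 7 − 1 = 6 completes the 7 down.
R2C5 = 7 − 2 = 5 completes the 7 down.
No cell is forced outright now. R1C1 can only be 3 or 4 (the digits allowed by both its 17 across and its 5 down). If R1C1 = 4: then R1C2 would have to be in {3,7} for the 17 across but in {5,6,8,9} for the 14 down — contradiction. So R1C1 = 3.
R2C1 = 5 − 3 = 2 completes the 5 down.
R2C2 = 9: the only remaining digit allowed by both the 29 across and the 14 down.
R2C3 = 29 − 22 = 7 completes the 29 across.
R1C2 = 14 − 9 = 5 completes the 14 down.
R1C3 = 17 − 11 = 6 completes the 17 across.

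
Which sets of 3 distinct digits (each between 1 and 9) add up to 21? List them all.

{4,8,9}; {5,7,9}; {6,7,8}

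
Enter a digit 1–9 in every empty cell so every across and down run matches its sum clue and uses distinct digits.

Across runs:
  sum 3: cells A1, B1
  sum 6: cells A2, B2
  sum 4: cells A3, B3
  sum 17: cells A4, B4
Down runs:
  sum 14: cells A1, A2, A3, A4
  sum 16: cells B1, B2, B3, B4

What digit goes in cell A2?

3 in 2 cells must be {1,2}; 4 in 2 cells must be {1,3}; 17 in 2 cells must be {8,9}.
Only 8 fits A4 under both its across sum 17 and down sum 14.
B4 = 17 − 8 = 9 completes the 17 across.
Given what's placed, B3 must be 1 to fit the 4 across and 16 down.
B1 = 2: the only remaining digit allowed by both the 3 across and the 16 down.
B2 = 16 − 12 = 4 completes the 16 down.
A3 = 4 − 1 = 3 completes the 4 across.
A1 = 3 − 2 = 1 completes the 3 across.
A2 = 6 − 4 = 2 completes the 6 across.

2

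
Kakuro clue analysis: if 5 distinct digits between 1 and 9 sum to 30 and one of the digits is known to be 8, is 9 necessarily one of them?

Counterexample: {4,5,6,7,8} sums to 30 under that restriction without using 9.

No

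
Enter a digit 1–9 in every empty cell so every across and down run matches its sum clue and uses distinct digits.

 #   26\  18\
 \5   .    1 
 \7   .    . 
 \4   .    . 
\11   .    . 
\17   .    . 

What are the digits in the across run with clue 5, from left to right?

4 1

4 in 2 cells must be {1,3}; 17 in 2 cells must be {8,9}.
R1C1 = 5 − 1 = 4 completes the 5 across.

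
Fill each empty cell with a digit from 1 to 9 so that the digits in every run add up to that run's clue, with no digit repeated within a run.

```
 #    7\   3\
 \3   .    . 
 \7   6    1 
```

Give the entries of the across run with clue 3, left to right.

3 in 2 cells must be {1,2}.
R1C1 = 7 − 6 = 1 completes the 7 down.
R1C2 = 3 − 1 = 2 completes the 3 across.

1 2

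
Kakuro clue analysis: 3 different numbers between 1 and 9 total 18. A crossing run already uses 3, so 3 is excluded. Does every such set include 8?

Counterexample: {2,7,9} sums to 18 under that restriction without using 8.

No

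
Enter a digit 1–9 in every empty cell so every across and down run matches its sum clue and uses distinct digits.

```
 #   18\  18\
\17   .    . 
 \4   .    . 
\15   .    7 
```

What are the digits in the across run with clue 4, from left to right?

1 3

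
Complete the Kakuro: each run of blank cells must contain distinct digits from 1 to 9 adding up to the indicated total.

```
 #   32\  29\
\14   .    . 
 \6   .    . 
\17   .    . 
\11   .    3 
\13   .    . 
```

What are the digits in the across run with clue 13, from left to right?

6, 7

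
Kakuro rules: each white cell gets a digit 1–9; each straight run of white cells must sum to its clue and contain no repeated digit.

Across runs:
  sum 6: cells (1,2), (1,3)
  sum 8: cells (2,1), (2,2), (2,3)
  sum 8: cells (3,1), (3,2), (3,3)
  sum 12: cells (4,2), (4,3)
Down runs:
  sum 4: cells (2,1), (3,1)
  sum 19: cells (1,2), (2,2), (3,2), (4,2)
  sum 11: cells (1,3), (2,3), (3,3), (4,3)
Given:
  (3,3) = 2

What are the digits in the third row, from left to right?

4 in 2 cells must be {1,3}; 11 in 4 cells must be {1,2,3,5}.
(3,1) = 1: the only remaining digit allowed by both the 8 across and the 4 down.
(3,2) = 8 − 3 = 5 completes the 8 across.

1, 5, 2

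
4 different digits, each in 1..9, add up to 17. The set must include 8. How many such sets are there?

3

4 distinct digits from 1–9 sum between 10 and 30.
Keeping only sets containing 8.
Enumerating: {1,2,6,8}, {1,3,5,8}, {2,3,4,8}.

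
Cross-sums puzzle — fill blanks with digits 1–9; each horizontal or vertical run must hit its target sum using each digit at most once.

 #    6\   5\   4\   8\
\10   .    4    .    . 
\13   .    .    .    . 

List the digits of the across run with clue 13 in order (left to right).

10 in 4 cells must be {1,2,3,4}; 4 in 2 cells must be {1,3}.
R2C2 = 5 − 4 = 1 completes the 5 down.
Given what's placed, R2C3 must be 3 to fit the 13 across and 4 down.
R1C3 = 4 − 3 = 1 completes the 4 down.
R1C1 = 2: the only remaining digit allowed by both the 10 across and the 6 down.
R1C4 = 10 − 7 = 3 completes the 10 across.
R2C1 = 6 − 2 = 4 completes the 6 down.
R2C4 = 13 − 8 = 5 completes the 13 across.

4 1 3 5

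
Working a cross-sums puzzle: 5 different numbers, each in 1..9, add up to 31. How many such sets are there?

5

5 distinct digits from 1–9 sum between 15 and 35.
Enumerating: {1,6,7,8,9}, {2,5,7,8,9}, {3,4,7,8,9}, {3,5,6,8,9}, {4,5,6,7,9}.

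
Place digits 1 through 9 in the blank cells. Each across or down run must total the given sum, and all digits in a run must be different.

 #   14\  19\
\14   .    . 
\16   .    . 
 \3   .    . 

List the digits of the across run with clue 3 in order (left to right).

1 2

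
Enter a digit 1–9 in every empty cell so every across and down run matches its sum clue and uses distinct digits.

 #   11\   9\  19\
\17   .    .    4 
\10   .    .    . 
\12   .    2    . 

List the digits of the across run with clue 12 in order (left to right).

1 2 9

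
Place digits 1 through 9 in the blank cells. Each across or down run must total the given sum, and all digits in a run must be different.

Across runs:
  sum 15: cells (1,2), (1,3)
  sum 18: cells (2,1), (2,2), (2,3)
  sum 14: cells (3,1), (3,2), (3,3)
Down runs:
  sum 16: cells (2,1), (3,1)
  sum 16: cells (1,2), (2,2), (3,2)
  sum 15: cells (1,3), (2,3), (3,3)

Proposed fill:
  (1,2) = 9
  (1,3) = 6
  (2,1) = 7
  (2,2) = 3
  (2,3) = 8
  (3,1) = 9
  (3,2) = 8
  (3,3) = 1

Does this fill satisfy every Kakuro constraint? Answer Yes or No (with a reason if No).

No — the across run (3,1)–(3,3) sums to 18, not 14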